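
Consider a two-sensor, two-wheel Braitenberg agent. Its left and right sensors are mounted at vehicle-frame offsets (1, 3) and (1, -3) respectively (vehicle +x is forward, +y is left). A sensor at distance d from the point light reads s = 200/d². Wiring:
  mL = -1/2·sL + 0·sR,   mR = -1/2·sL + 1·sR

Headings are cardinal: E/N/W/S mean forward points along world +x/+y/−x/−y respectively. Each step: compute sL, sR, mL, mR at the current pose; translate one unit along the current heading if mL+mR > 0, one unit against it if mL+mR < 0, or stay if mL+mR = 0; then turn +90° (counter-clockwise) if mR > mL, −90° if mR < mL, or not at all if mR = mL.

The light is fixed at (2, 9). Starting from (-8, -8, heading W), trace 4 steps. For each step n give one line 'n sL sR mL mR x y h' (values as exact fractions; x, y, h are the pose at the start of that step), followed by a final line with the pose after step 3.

0 200/521 200/317 -100/521 72500/165157 -8 -8 W
1 50/97 5/13 -25/97 160/1261 -9 -8 S
2 200/269 200/461 -100/269 7700/124009 -9 -7 E
3 4/9 100/153 -2/9 22/51 -10 -7 N
final -10 -6 W

n=0: pose=(-8,-8,W); sL=200/521, sR=200/317; mL=-100/521, mR=72500/165157; mL+mR=40800/165157 → advance +1; mR−mL=200/317 → turn +1·90°
n=1: pose=(-9,-8,S); sL=50/97, sR=5/13; mL=-25/97, mR=160/1261; mL+mR=-165/1261 → advance -1; mR−mL=5/13 → turn +1·90°
n=2: pose=(-9,-7,E); sL=200/269, sR=200/461; mL=-100/269, mR=7700/124009; mL+mR=-38400/124009 → advance -1; mR−mL=200/461 → turn +1·90°
n=3: pose=(-10,-7,N); sL=4/9, sR=100/153; mL=-2/9, mR=22/51; mL+mR=32/153 → advance +1; mR−mL=100/153 → turn +1·90°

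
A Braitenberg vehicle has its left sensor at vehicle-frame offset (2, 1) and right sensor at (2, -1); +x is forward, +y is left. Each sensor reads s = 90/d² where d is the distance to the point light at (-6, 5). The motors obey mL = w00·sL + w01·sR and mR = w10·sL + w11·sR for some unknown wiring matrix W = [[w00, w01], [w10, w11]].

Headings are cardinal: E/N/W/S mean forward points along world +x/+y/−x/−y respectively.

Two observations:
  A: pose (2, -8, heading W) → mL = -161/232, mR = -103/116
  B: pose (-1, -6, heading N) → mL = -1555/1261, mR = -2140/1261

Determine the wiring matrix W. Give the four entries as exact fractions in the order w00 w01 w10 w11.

-1/2 -1 -1 -1

obs A: pose=(2,-8,W) → sL=45/116, sR=1/2, mL=-161/232, mR=-103/116
obs B: pose=(-1,-6,N) → sL=90/97, sR=10/13, mL=-1555/1261, mR=-2140/1261
sensor matrix S = [[45/116, 1/2], [90/97, 10/13]]; det S = -12105/73138
solve [mL_A; mL_B] = S·[w00; w01] and [mR_A; mR_B] = S·[w10; w11]:
  w00 = -1/2, w01 = -1, w10 = -1, w11 = -1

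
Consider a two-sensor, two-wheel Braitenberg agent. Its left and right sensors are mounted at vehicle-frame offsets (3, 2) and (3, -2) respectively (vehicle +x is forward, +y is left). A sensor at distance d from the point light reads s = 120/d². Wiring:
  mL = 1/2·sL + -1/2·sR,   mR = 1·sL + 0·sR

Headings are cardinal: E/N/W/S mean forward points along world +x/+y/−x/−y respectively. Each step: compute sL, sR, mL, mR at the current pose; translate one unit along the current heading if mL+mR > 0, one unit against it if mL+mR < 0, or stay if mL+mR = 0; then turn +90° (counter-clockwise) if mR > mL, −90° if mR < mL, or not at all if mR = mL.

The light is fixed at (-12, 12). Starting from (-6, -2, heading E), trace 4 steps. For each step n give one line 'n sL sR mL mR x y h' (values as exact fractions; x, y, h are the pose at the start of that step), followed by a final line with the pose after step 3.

0 8/15 120/337 448/5055 8/15 -6 -2 E
1 60/73 60/101 840/7373 60/73 -5 -2 N
2 120/241 120/137 -6240/33017 120/241 -5 -1 W
3 3/8 15/34 -9/272 3/8 -6 -1 S
final -6 -2 E

n=0: pose=(-6,-2,E); sL=8/15, sR=120/337; mL=448/5055, mR=8/15; mL+mR=1048/1685 → advance +1; mR−mL=2248/5055 → turn +1·90°
n=1: pose=(-5,-2,N); sL=60/73, sR=60/101; mL=840/7373, mR=60/73; mL+mR=6900/7373 → advance +1; mR−mL=5220/7373 → turn +1·90°
n=2: pose=(-5,-1,W); sL=120/241, sR=120/137; mL=-6240/33017, mR=120/241; mL+mR=10200/33017 → advance +1; mR−mL=22680/33017 → turn +1·90°
n=3: pose=(-6,-1,S); sL=3/8, sR=15/34; mL=-9/272, mR=3/8; mL+mR=93/272 → advance +1; mR−mL=111/272 → turn +1·90°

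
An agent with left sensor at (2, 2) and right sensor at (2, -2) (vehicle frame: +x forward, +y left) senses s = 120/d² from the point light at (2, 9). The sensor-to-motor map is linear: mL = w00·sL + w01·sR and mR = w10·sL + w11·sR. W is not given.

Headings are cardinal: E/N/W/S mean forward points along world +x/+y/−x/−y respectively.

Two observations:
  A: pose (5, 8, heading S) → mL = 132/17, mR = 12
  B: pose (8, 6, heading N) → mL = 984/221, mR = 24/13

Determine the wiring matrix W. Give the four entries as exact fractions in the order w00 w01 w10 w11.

obs A: pose=(5,8,S) → sL=60/17, sR=12, mL=132/17, mR=12
obs B: pose=(8,6,N) → sL=120/17, sR=24/13, mL=984/221, mR=24/13
sensor matrix S = [[60/17, 12], [120/17, 24/13]]; det S = -17280/221
solve [mL_A; mL_B] = S·[w00; w01] and [mR_A; mR_B] = S·[w10; w11]:
  w00 = 1/2, w01 = 1/2, w10 = 0, w11 = 1

1/2 1/2 0 1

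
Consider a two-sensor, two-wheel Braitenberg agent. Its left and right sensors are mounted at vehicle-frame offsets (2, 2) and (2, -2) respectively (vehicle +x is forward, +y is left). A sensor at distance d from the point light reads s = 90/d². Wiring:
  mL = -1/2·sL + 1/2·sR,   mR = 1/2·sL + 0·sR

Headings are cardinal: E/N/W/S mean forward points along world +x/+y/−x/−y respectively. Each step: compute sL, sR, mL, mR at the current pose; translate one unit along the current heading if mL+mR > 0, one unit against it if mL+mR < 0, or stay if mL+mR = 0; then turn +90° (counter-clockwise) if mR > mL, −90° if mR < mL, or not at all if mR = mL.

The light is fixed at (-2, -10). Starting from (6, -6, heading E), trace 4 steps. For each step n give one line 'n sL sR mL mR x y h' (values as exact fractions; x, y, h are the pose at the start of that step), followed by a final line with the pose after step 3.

n=0: pose=(6,-6,E); sL=45/68, sR=45/52; mL=45/442, mR=45/136; mL+mR=45/104 → advance +1; mR−mL=405/1768 → turn +1·90°
n=1: pose=(7,-6,N); sL=18/17, sR=90/157; mL=-648/2669, mR=9/17; mL+mR=45/157 → advance +1; mR−mL=2061/2669 → turn +1·90°
n=2: pose=(7,-5,W); sL=45/29, sR=45/49; mL=-450/1421, mR=45/58; mL+mR=45/98 → advance +1; mR−mL=3105/2842 → turn +1·90°
n=3: pose=(6,-5,S); sL=90/109, sR=2; mL=64/109, mR=45/109; mL+mR=1 → advance +1; mR−mL=-19/109 → turn -1·90°

0 45/68 45/52 45/442 45/136 6 -6 E
1 18/17 90/157 -648/2669 9/17 7 -6 N
2 45/29 45/49 -450/1421 45/58 7 -5 W
3 90/109 2 64/109 45/109 6 -5 S
final 6 -6 W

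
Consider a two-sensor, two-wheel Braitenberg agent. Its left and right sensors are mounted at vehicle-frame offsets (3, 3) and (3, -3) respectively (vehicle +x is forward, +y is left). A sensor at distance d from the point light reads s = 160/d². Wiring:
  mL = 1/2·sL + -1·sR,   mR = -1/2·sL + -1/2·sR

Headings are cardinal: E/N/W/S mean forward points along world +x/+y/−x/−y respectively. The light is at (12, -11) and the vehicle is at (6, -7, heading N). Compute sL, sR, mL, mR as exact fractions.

left sensor world pos  = (3, -4); dL² = 130
right sensor world pos = (9, -4); dR² = 58
sL = 160/130 = 16/13
sR = 160/58 = 80/29
mL = 1/2·sL + -1·sR = -808/377
mR = -1/2·sL + -1/2·sR = -752/377

16/13 80/29 -808/377 -752/377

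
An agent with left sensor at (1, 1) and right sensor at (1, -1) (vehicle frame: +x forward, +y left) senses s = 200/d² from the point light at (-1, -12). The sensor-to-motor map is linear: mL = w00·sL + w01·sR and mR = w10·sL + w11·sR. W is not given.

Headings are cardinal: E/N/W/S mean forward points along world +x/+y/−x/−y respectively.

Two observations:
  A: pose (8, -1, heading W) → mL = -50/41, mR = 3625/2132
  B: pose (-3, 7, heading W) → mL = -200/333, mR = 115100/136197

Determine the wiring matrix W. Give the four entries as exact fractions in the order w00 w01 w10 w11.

-1 0 1 1/2

obs A: pose=(8,-1,W) → sL=50/41, sR=25/26, mL=-50/41, mR=3625/2132
obs B: pose=(-3,7,W) → sL=200/333, sR=200/409, mL=-200/333, mR=115100/136197
sensor matrix S = [[50/41, 25/26], [200/333, 200/409]]; det S = 1367500/72593001
solve [mL_A; mL_B] = S·[w00; w01] and [mR_A; mR_B] = S·[w10; w11]:
  w00 = -1, w01 = 0, w10 = 1, w11 = 1/2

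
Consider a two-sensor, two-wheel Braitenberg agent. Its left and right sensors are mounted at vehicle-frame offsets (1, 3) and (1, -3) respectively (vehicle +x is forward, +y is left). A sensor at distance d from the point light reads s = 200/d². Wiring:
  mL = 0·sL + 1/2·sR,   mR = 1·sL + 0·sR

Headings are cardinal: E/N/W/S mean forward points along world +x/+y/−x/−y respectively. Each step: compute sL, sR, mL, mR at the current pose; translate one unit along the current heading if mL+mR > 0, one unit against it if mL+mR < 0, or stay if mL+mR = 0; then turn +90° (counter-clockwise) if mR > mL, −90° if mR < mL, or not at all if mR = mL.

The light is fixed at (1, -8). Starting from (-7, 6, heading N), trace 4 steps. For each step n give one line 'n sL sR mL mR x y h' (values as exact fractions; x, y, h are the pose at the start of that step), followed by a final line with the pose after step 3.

0 100/173 4/5 2/5 100/173 -7 6 N
1 8/9 40/81 20/81 8/9 -7 7 W
2 25/29 10/17 5/17 25/29 -8 7 S
3 200/353 40/37 20/37 200/353 -8 6 E
final -7 6 N

n=0: pose=(-7,6,N); sL=100/173, sR=4/5; mL=2/5, mR=100/173; mL+mR=846/865 → advance +1; mR−mL=154/865 → turn +1·90°
n=1: pose=(-7,7,W); sL=8/9, sR=40/81; mL=20/81, mR=8/9; mL+mR=92/81 → advance +1; mR−mL=52/81 → turn +1·90°
n=2: pose=(-8,7,S); sL=25/29, sR=10/17; mL=5/17, mR=25/29; mL+mR=570/493 → advance +1; mR−mL=280/493 → turn +1·90°
n=3: pose=(-8,6,E); sL=200/353, sR=40/37; mL=20/37, mR=200/353; mL+mR=14460/13061 → advance +1; mR−mL=340/13061 → turn +1·90°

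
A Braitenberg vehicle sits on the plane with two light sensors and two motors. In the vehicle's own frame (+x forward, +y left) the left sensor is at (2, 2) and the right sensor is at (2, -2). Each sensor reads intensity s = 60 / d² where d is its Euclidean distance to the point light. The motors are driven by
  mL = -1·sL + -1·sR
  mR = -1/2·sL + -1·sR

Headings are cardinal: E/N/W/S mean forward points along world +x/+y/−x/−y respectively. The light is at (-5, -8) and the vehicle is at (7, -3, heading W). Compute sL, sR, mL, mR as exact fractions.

left sensor world pos  = (5, -5); dL² = 109
right sensor world pos = (5, -1); dR² = 149
sL = 60/109 = 60/109
sR = 60/149 = 60/149
mL = -1·sL + -1·sR = -15480/16241
mR = -1/2·sL + -1·sR = -11010/16241

60/109 60/149 -15480/16241 -11010/16241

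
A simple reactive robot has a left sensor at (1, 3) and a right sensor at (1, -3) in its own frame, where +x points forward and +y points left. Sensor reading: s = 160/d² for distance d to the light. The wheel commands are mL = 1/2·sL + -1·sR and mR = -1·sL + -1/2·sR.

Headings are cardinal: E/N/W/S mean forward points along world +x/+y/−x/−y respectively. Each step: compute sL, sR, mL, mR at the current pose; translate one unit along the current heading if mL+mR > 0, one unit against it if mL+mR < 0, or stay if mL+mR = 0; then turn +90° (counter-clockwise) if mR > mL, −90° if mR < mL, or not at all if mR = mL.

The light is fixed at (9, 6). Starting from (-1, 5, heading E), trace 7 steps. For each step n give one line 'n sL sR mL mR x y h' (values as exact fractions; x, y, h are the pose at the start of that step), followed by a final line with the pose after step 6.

0 32/17 160/97 -1168/1649 -4464/1649 -1 5 E
1 40/17 4/5 32/85 -234/85 -2 5 S
2 160/153 160/153 -80/153 -80/51 -2 6 W
3 16/17 16/5 -232/85 -216/85 -1 6 N
4 160/137 32/25 -2384/3425 -6192/3425 -1 5 W
5 10/9 40/9 -35/9 -10/3 0 5 N
6 32/25 160/101 -2384/2525 -5232/2525 0 4 W
final 1 4 N

n=0: pose=(-1,5,E); sL=32/17, sR=160/97; mL=-1168/1649, mR=-4464/1649; mL+mR=-5632/1649 → advance -1; mR−mL=-3296/1649 → turn -1·90°
n=1: pose=(-2,5,S); sL=40/17, sR=4/5; mL=32/85, mR=-234/85; mL+mR=-202/85 → advance -1; mR−mL=-266/85 → turn -1·90°
n=2: pose=(-2,6,W); sL=160/153, sR=160/153; mL=-80/153, mR=-80/51; mL+mR=-320/153 → advance -1; mR−mL=-160/153 → turn -1·90°
n=3: pose=(-1,6,N); sL=16/17, sR=16/5; mL=-232/85, mR=-216/85; mL+mR=-448/85 → advance -1; mR−mL=16/85 → turn +1·90°
n=4: pose=(-1,5,W); sL=160/137, sR=32/25; mL=-2384/3425, mR=-6192/3425; mL+mR=-8576/3425 → advance -1; mR−mL=-3808/3425 → turn -1·90°
n=5: pose=(0,5,N); sL=10/9, sR=40/9; mL=-35/9, mR=-10/3; mL+mR=-65/9 → advance -1; mR−mL=5/9 → turn +1·90°
n=6: pose=(0,4,W); sL=32/25, sR=160/101; mL=-2384/2525, mR=-5232/2525; mL+mR=-7616/2525 → advance -1; mR−mL=-2848/2525 → turn -1·90°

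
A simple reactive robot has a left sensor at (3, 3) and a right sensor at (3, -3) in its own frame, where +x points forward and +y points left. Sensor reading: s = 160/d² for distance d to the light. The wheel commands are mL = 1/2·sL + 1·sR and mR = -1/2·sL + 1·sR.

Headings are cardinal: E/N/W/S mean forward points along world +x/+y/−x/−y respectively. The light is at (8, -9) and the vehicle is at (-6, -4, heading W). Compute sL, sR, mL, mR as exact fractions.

left sensor world pos  = (-9, -7); dL² = 293
right sensor world pos = (-9, -1); dR² = 353
sL = 160/293 = 160/293
sR = 160/353 = 160/353
mL = 1/2·sL + 1·sR = 75120/103429
mR = -1/2·sL + 1·sR = 18640/103429

160/293 160/353 75120/103429 18640/103429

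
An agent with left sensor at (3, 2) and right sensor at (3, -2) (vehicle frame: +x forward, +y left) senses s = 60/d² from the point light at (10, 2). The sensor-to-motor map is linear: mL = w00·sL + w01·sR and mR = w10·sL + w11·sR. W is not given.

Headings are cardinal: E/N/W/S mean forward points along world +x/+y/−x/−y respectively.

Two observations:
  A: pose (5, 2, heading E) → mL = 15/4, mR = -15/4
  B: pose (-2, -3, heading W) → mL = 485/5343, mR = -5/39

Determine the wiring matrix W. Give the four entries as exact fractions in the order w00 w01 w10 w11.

obs A: pose=(5,2,E) → sL=15/2, sR=15/2, mL=15/4, mR=-15/4
obs B: pose=(-2,-3,W) → sL=30/137, sR=10/39, mL=485/5343, mR=-5/39
sensor matrix S = [[15/2, 15/2], [30/137, 10/39]]; det S = 500/1781
solve [mL_A; mL_B] = S·[w00; w01] and [mR_A; mR_B] = S·[w10; w11]:
  w00 = 1, w01 = -1/2, w10 = 0, w11 = -1/2

1 -1/2 0 -1/2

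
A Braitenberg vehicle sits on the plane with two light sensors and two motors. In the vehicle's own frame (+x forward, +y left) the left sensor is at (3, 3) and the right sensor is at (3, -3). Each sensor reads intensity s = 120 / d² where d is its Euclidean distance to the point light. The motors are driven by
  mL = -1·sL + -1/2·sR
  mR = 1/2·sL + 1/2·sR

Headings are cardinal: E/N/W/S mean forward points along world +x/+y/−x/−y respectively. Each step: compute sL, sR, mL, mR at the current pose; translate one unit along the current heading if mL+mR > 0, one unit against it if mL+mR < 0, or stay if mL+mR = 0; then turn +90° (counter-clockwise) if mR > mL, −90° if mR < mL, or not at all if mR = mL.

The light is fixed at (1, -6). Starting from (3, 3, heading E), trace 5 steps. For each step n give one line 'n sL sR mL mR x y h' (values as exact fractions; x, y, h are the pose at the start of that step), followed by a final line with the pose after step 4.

n=0: pose=(3,3,E); sL=120/169, sR=120/61; mL=-17460/10309, mR=13800/10309; mL+mR=-60/169 → advance -1; mR−mL=31260/10309 → turn +1·90°
n=1: pose=(2,3,N); sL=30/37, sR=3/4; mL=-351/296, mR=231/296; mL+mR=-15/37 → advance -1; mR−mL=291/148 → turn +1·90°
n=2: pose=(2,2,W); sL=120/29, sR=24/25; mL=-3348/725, mR=1848/725; mL+mR=-60/29 → advance -1; mR−mL=5196/725 → turn +1·90°
n=3: pose=(3,2,S); sL=12/5, sR=60/13; mL=-306/65, mR=228/65; mL+mR=-6/5 → advance -1; mR−mL=534/65 → turn +1·90°
n=4: pose=(3,3,E); sL=120/169, sR=120/61; mL=-17460/10309, mR=13800/10309; mL+mR=-60/169 → advance -1; mR−mL=31260/10309 → turn +1·90°

0 120/169 120/61 -17460/10309 13800/10309 3 3 E
1 30/37 3/4 -351/296 231/296 2 3 N
2 120/29 24/25 -3348/725 1848/725 2 2 W
3 12/5 60/13 -306/65 228/65 3 2 S
4 120/169 120/61 -17460/10309 13800/10309 3 3 E
final 2 3 N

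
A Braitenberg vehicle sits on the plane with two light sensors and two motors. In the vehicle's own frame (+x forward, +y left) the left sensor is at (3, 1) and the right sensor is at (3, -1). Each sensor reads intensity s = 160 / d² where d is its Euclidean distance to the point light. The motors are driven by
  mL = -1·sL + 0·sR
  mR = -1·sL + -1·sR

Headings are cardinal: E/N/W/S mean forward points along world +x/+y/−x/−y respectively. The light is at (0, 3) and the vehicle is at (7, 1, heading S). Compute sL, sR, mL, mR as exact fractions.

160/89 160/61 -160/89 -24000/5429

left sensor world pos  = (8, -2); dL² = 89
right sensor world pos = (6, -2); dR² = 61
sL = 160/89 = 160/89
sR = 160/61 = 160/61
mL = -1·sL + 0·sR = -160/89
mR = -1·sL + -1·sR = -24000/5429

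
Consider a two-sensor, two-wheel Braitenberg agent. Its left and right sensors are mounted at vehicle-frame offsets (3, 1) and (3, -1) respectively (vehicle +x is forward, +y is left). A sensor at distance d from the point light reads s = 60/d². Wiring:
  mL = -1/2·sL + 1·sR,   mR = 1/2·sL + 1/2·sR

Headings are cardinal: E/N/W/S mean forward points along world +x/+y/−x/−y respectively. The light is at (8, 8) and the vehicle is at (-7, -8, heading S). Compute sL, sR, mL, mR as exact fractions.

60/557 60/617 14910/343669 35220/343669

left sensor world pos  = (-6, -11); dL² = 557
right sensor world pos = (-8, -11); dR² = 617
sL = 60/557 = 60/557
sR = 60/617 = 60/617
mL = -1/2·sL + 1·sR = 14910/343669
mR = 1/2·sL + 1/2·sR = 35220/343669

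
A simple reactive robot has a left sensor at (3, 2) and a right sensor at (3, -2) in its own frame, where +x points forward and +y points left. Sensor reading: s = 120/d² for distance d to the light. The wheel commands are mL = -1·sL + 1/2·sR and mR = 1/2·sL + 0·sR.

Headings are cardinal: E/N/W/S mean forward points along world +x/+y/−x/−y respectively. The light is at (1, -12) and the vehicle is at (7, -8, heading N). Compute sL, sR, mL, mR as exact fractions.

left sensor world pos  = (5, -5); dL² = 65
right sensor world pos = (9, -5); dR² = 113
sL = 120/65 = 24/13
sR = 120/113 = 120/113
mL = -1·sL + 1/2·sR = -1932/1469
mR = 1/2·sL + 0·sR = 12/13

24/13 120/113 -1932/1469 12/13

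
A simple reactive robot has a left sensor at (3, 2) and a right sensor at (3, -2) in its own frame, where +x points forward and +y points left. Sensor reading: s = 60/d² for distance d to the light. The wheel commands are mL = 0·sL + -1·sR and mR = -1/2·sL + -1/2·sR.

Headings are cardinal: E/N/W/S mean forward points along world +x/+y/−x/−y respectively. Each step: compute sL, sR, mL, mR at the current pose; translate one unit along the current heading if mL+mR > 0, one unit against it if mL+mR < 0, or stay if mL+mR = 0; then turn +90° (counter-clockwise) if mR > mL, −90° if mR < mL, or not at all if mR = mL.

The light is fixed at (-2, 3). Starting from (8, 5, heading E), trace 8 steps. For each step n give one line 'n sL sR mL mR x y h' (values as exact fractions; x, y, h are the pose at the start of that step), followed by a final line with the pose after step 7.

0 12/37 60/169 -60/169 -2124/6253 8 5 E
1 30/37 30/73 -30/73 -1650/2701 7 5 N
2 20/51 12/29 -12/29 -596/1479 7 4 E
3 15/13 15/29 -15/29 -315/377 6 4 N
4 12/25 12/25 -12/25 -12/25 6 3 E
5 15/26 15/26 -15/26 -15/26 5 3 E
6 12/17 12/17 -12/17 -12/17 4 3 E
7 15/17 15/17 -15/17 -15/17 3 3 E
final 2 3 E

n=0: pose=(8,5,E); sL=12/37, sR=60/169; mL=-60/169, mR=-2124/6253; mL+mR=-4344/6253 → advance -1; mR−mL=96/6253 → turn +1·90°
n=1: pose=(7,5,N); sL=30/37, sR=30/73; mL=-30/73, mR=-1650/2701; mL+mR=-2760/2701 → advance -1; mR−mL=-540/2701 → turn -1·90°
n=2: pose=(7,4,E); sL=20/51, sR=12/29; mL=-12/29, mR=-596/1479; mL+mR=-1208/1479 → advance -1; mR−mL=16/1479 → turn +1·90°
n=3: pose=(6,4,N); sL=15/13, sR=15/29; mL=-15/29, mR=-315/377; mL+mR=-510/377 → advance -1; mR−mL=-120/377 → turn -1·90°
n=4: pose=(6,3,E); sL=12/25, sR=12/25; mL=-12/25, mR=-12/25; mL+mR=-24/25 → advance -1; mR−mL=0 → turn +0·90°
n=5: pose=(5,3,E); sL=15/26, sR=15/26; mL=-15/26, mR=-15/26; mL+mR=-15/13 → advance -1; mR−mL=0 → turn +0·90°
n=6: pose=(4,3,E); sL=12/17, sR=12/17; mL=-12/17, mR=-12/17; mL+mR=-24/17 → advance -1; mR−mL=0 → turn +0·90°
n=7: pose=(3,3,E); sL=15/17, sR=15/17; mL=-15/17, mR=-15/17; mL+mR=-30/17 → advance -1; mR−mL=0 → turn +0·90°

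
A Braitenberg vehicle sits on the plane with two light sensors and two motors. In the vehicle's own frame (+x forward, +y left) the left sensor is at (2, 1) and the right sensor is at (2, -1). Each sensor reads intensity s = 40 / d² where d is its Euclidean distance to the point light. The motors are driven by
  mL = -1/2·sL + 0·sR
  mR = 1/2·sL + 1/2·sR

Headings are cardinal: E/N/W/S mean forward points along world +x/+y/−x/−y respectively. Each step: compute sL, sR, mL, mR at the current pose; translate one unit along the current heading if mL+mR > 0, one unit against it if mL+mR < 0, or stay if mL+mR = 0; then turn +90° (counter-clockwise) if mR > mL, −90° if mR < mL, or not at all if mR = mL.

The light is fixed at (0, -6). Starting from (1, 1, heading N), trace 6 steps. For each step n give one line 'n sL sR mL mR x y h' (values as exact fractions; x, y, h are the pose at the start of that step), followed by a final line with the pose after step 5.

0 40/81 8/17 -20/81 664/1377 1 1 N
1 4/5 20/41 -2/5 132/205 1 2 W
2 40/37 40/37 -20/37 40/37 0 2 S
3 10/17 1 -5/17 27/34 0 1 E
4 40/81 8/17 -20/81 664/1377 1 1 N
5 4/5 20/41 -2/5 132/205 1 2 W
final 0 2 S

n=0: pose=(1,1,N); sL=40/81, sR=8/17; mL=-20/81, mR=664/1377; mL+mR=4/17 → advance +1; mR−mL=1004/1377 → turn +1·90°
n=1: pose=(1,2,W); sL=4/5, sR=20/41; mL=-2/5, mR=132/205; mL+mR=10/41 → advance +1; mR−mL=214/205 → turn +1·90°
n=2: pose=(0,2,S); sL=40/37, sR=40/37; mL=-20/37, mR=40/37; mL+mR=20/37 → advance +1; mR−mL=60/37 → turn +1·90°
n=3: pose=(0,1,E); sL=10/17, sR=1; mL=-5/17, mR=27/34; mL+mR=1/2 → advance +1; mR−mL=37/34 → turn +1·90°
n=4: pose=(1,1,N); sL=40/81, sR=8/17; mL=-20/81, mR=664/1377; mL+mR=4/17 → advance +1; mR−mL=1004/1377 → turn +1·90°
n=5: pose=(1,2,W); sL=4/5, sR=20/41; mL=-2/5, mR=132/205; mL+mR=10/41 → advance +1; mR−mL=214/205 → turn +1·90°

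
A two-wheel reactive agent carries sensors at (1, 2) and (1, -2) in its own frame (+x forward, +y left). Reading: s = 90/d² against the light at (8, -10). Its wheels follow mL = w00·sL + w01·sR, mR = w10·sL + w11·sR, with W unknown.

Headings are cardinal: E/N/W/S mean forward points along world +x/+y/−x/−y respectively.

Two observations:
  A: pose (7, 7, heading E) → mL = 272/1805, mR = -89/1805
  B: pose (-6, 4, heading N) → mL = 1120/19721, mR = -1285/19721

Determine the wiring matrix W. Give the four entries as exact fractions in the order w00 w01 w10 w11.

obs A: pose=(7,7,E) → sL=90/361, sR=2/5, mL=272/1805, mR=-89/1805
obs B: pose=(-6,4,N) → sL=90/481, sR=10/41, mL=1120/19721, mR=-1285/19721
sensor matrix S = [[90/361, 2/5], [90/481, 10/41]]; det S = -99936/7119281
solve [mL_A; mL_B] = S·[w00; w01] and [mR_A; mR_B] = S·[w10; w11]:
  w00 = -1, w01 = 1, w10 = -1, w11 = 1/2

-1 1 -1 1/2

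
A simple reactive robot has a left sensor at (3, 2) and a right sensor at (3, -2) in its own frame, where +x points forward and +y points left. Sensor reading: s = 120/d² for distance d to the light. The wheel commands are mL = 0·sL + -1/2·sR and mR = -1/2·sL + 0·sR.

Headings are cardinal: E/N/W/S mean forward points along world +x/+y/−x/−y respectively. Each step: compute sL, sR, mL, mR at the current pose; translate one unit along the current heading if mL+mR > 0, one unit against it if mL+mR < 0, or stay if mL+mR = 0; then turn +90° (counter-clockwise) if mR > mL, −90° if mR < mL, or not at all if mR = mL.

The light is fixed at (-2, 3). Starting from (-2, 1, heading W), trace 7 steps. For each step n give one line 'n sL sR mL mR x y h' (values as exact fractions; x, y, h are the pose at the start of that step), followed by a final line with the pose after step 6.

0 24/5 40/3 -20/3 -12/5 -2 1 W
1 60/17 60/13 -30/13 -30/17 -1 1 S
2 120/17 24/5 -12/5 -60/17 -1 2 E
3 6 6 -3 -3 -2 2 S
4 120/13 120/13 -60/13 -60/13 -2 3 S
5 15 15 -15/2 -15/2 -2 4 S
6 24 24 -12 -12 -2 5 S
final -2 6 S

n=0: pose=(-2,1,W); sL=24/5, sR=40/3; mL=-20/3, mR=-12/5; mL+mR=-136/15 → advance -1; mR−mL=64/15 → turn +1·90°
n=1: pose=(-1,1,S); sL=60/17, sR=60/13; mL=-30/13, mR=-30/17; mL+mR=-900/221 → advance -1; mR−mL=120/221 → turn +1·90°
n=2: pose=(-1,2,E); sL=120/17, sR=24/5; mL=-12/5, mR=-60/17; mL+mR=-504/85 → advance -1; mR−mL=-96/85 → turn -1·90°
n=3: pose=(-2,2,S); sL=6, sR=6; mL=-3, mR=-3; mL+mR=-6 → advance -1; mR−mL=0 → turn +0·90°
n=4: pose=(-2,3,S); sL=120/13, sR=120/13; mL=-60/13, mR=-60/13; mL+mR=-120/13 → advance -1; mR−mL=0 → turn +0·90°
n=5: pose=(-2,4,S); sL=15, sR=15; mL=-15/2, mR=-15/2; mL+mR=-15 → advance -1; mR−mL=0 → turn +0·90°
n=6: pose=(-2,5,S); sL=24, sR=24; mL=-12, mR=-12; mL+mR=-24 → advance -1; mR−mL=0 → turn +0·90°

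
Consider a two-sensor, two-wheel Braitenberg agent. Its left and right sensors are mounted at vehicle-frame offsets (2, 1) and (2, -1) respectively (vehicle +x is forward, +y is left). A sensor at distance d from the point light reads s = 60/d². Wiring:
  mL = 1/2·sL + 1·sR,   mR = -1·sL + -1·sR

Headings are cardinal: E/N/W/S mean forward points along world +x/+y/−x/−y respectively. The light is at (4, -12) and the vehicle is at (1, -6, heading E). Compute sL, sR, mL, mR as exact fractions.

6/5 30/13 189/65 -228/65

left sensor world pos  = (3, -5); dL² = 50
right sensor world pos = (3, -7); dR² = 26
sL = 60/50 = 6/5
sR = 60/26 = 30/13
mL = 1/2·sL + 1·sR = 189/65
mR = -1·sL + -1·sR = -228/65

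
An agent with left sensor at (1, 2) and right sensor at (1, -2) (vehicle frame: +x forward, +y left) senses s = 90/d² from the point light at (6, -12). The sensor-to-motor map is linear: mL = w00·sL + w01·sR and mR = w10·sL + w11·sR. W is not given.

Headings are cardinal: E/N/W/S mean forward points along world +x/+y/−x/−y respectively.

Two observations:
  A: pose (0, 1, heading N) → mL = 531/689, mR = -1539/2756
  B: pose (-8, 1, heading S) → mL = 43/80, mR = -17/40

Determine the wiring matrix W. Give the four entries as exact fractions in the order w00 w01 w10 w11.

obs A: pose=(0,1,N) → sL=9/26, sR=45/106, mL=531/689, mR=-1539/2756
obs B: pose=(-8,1,S) → sL=5/16, sR=9/40, mL=43/80, mR=-17/40
sensor matrix S = [[9/26, 45/106], [5/16, 9/40]]; det S = -6039/110240
solve [mL_A; mL_B] = S·[w00; w01] and [mR_A; mR_B] = S·[w10; w11]:
  w00 = 1, w01 = 1, w10 = -1, w11 = -1/2

1 1 -1 -1/2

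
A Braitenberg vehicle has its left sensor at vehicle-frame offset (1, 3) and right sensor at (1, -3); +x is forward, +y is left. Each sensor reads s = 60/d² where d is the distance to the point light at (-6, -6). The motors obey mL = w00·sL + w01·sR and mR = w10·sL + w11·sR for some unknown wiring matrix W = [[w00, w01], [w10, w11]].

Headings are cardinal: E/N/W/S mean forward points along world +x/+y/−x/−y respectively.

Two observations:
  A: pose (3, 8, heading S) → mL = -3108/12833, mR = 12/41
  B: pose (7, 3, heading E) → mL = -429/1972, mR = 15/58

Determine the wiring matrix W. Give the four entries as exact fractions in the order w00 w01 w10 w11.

obs A: pose=(3,8,S) → sL=60/313, sR=12/41, mL=-3108/12833, mR=12/41
obs B: pose=(7,3,E) → sL=3/17, sR=15/58, mL=-429/1972, mR=15/58
sensor matrix S = [[60/313, 12/41], [3/17, 15/58]]; det S = -13122/6326669
solve [mL_A; mL_B] = S·[w00; w01] and [mR_A; mR_B] = S·[w10; w11]:
  w00 = -1/2, w01 = -1/2, w10 = 0, w11 = 1

-1/2 -1/2 0 1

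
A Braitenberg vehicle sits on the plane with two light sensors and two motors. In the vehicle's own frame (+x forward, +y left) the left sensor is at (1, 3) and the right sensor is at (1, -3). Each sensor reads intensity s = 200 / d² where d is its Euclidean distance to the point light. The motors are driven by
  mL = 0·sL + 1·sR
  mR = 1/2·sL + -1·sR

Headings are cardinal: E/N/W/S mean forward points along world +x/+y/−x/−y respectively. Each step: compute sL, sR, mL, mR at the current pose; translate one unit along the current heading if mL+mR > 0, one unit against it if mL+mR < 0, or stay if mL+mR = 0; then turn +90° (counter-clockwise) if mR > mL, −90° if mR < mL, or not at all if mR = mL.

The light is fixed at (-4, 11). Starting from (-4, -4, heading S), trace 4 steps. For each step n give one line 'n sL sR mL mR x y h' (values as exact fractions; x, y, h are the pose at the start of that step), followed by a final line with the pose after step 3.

0 40/53 40/53 40/53 -20/53 -4 -4 S
1 100/181 20/17 20/17 -2770/3077 -4 -5 W
2 200/241 200/229 200/229 -25300/55189 -5 -5 N
3 25/18 50/81 50/81 25/324 -5 -4 E
final -4 -4 S

n=0: pose=(-4,-4,S); sL=40/53, sR=40/53; mL=40/53, mR=-20/53; mL+mR=20/53 → advance +1; mR−mL=-60/53 → turn -1·90°
n=1: pose=(-4,-5,W); sL=100/181, sR=20/17; mL=20/17, mR=-2770/3077; mL+mR=50/181 → advance +1; mR−mL=-6390/3077 → turn -1·90°
n=2: pose=(-5,-5,N); sL=200/241, sR=200/229; mL=200/229, mR=-25300/55189; mL+mR=100/241 → advance +1; mR−mL=-73500/55189 → turn -1·90°
n=3: pose=(-5,-4,E); sL=25/18, sR=50/81; mL=50/81, mR=25/324; mL+mR=25/36 → advance +1; mR−mL=-175/324 → turn -1·90°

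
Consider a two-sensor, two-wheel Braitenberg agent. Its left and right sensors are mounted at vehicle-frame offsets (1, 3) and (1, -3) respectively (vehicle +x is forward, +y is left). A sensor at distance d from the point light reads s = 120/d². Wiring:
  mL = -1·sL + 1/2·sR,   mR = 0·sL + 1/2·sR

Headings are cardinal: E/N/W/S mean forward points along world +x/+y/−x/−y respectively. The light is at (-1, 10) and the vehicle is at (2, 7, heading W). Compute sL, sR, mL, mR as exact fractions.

3 30 12 15

left sensor world pos  = (1, 4); dL² = 40
right sensor world pos = (1, 10); dR² = 4
sL = 120/40 = 3
sR = 120/4 = 30
mL = -1·sL + 1/2·sR = 12
mR = 0·sL + 1/2·sR = 15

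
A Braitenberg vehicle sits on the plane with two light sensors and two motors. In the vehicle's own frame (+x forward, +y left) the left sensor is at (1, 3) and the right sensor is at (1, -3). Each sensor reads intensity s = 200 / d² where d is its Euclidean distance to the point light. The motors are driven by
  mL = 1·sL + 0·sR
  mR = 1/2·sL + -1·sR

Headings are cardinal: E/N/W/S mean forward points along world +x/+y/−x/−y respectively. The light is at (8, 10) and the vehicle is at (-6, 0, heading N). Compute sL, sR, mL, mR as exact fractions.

left sensor world pos  = (-9, 1); dL² = 370
right sensor world pos = (-3, 1); dR² = 202
sL = 200/370 = 20/37
sR = 200/202 = 100/101
mL = 1·sL + 0·sR = 20/37
mR = 1/2·sL + -1·sR = -2690/3737

20/37 100/101 20/37 -2690/3737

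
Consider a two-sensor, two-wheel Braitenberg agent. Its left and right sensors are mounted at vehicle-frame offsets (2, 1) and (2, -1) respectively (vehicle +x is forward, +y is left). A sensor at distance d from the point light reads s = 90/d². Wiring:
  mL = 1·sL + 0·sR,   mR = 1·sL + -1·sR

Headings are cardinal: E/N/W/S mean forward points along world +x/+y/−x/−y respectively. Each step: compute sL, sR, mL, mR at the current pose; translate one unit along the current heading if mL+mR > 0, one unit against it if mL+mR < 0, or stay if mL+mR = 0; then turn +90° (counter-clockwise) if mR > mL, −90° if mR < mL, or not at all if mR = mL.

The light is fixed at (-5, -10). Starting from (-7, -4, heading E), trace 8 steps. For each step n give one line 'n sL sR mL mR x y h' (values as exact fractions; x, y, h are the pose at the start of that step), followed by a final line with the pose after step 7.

n=0: pose=(-7,-4,E); sL=90/49, sR=18/5; mL=90/49, mR=-432/245; mL+mR=18/245 → advance +1; mR−mL=-18/5 → turn -1·90°
n=1: pose=(-6,-4,S); sL=45/8, sR=9/2; mL=45/8, mR=9/8; mL+mR=27/4 → advance +1; mR−mL=-9/2 → turn -1·90°
n=2: pose=(-6,-5,W); sL=18/5, sR=2; mL=18/5, mR=8/5; mL+mR=26/5 → advance +1; mR−mL=-2 → turn -1·90°
n=3: pose=(-7,-5,N); sL=45/29, sR=9/5; mL=45/29, mR=-36/145; mL+mR=189/145 → advance +1; mR−mL=-9/5 → turn -1·90°
n=4: pose=(-7,-4,E); sL=90/49, sR=18/5; mL=90/49, mR=-432/245; mL+mR=18/245 → advance +1; mR−mL=-18/5 → turn -1·90°
n=5: pose=(-6,-4,S); sL=45/8, sR=9/2; mL=45/8, mR=9/8; mL+mR=27/4 → advance +1; mR−mL=-9/2 → turn -1·90°
n=6: pose=(-6,-5,W); sL=18/5, sR=2; mL=18/5, mR=8/5; mL+mR=26/5 → advance +1; mR−mL=-2 → turn -1·90°
n=7: pose=(-7,-5,N); sL=45/29, sR=9/5; mL=45/29, mR=-36/145; mL+mR=189/145 → advance +1; mR−mL=-9/5 → turn -1·90°

0 90/49 18/5 90/49 -432/245 -7 -4 E
1 45/8 9/2 45/8 9/8 -6 -4 S
2 18/5 2 18/5 8/5 -6 -5 W
3 45/29 9/5 45/29 -36/145 -7 -5 N
4 90/49 18/5 90/49 -432/245 -7 -4 E
5 45/8 9/2 45/8 9/8 -6 -4 S
6 18/5 2 18/5 8/5 -6 -5 W
7 45/29 9/5 45/29 -36/145 -7 -5 N
final -7 -4 E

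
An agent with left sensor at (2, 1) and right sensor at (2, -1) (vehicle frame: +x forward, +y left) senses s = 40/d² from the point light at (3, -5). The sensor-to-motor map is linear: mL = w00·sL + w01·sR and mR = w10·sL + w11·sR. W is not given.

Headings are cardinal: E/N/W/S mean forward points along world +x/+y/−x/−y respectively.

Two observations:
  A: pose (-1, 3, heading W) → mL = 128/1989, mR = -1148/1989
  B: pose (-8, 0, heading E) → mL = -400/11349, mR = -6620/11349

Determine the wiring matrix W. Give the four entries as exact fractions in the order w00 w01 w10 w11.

1/2 -1/2 -1/2 -1

obs A: pose=(-1,3,W) → sL=8/17, sR=40/117, mL=128/1989, mR=-1148/1989
obs B: pose=(-8,0,E) → sL=40/117, sR=40/97, mL=-400/11349, mR=-6620/11349
sensor matrix S = [[8/17, 40/117], [40/117, 40/97]]; det S = 1742080/22573161
solve [mL_A; mL_B] = S·[w00; w01] and [mR_A; mR_B] = S·[w10; w11]:
  w00 = 1/2, w01 = -1/2, w10 = -1/2, w11 = -1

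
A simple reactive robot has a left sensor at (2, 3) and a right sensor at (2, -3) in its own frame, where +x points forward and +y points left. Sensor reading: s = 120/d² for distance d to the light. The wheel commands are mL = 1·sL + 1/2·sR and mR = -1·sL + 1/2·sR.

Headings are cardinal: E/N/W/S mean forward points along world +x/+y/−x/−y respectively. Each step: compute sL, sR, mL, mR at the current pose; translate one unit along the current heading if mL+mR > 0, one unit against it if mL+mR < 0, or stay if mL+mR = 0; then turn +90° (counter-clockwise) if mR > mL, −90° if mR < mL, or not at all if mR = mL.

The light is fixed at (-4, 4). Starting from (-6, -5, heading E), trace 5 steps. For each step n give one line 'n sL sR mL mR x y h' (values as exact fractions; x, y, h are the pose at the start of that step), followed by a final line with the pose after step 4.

0 10/3 5/6 15/4 -35/12 -6 -5 E
1 24/25 120/137 4788/3425 -1788/3425 -5 -5 S
2 60/89 60/29 4410/2581 930/2581 -5 -6 W
3 120/89 24/13 2628/1157 -492/1157 -6 -6 N
4 10/3 5/6 15/4 -35/12 -6 -5 E
final -5 -5 S

n=0: pose=(-6,-5,E); sL=10/3, sR=5/6; mL=15/4, mR=-35/12; mL+mR=5/6 → advance +1; mR−mL=-20/3 → turn -1·90°
n=1: pose=(-5,-5,S); sL=24/25, sR=120/137; mL=4788/3425, mR=-1788/3425; mL+mR=120/137 → advance +1; mR−mL=-48/25 → turn -1·90°
n=2: pose=(-5,-6,W); sL=60/89, sR=60/29; mL=4410/2581, mR=930/2581; mL+mR=60/29 → advance +1; mR−mL=-120/89 → turn -1·90°
n=3: pose=(-6,-6,N); sL=120/89, sR=24/13; mL=2628/1157, mR=-492/1157; mL+mR=24/13 → advance +1; mR−mL=-240/89 → turn -1·90°
n=4: pose=(-6,-5,E); sL=10/3, sR=5/6; mL=15/4, mR=-35/12; mL+mR=5/6 → advance +1; mR−mL=-20/3 → turn -1·90°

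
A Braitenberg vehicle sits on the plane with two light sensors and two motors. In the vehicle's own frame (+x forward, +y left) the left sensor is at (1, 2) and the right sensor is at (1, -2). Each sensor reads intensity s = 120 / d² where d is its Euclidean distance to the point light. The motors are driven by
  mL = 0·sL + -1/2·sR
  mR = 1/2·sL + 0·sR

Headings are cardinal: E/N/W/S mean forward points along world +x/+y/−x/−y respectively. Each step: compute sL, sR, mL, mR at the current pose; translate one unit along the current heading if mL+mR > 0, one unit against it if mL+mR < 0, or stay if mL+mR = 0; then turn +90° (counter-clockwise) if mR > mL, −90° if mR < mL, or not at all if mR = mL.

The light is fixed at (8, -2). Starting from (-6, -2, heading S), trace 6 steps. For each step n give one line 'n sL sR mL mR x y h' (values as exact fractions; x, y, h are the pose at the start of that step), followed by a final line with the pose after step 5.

0 24/29 120/257 -60/257 12/29 -6 -2 S
1 12/17 60/89 -30/89 6/17 -6 -3 E
2 8/15 120/121 -60/121 4/15 -5 -3 N
3 30/53 30/49 -15/49 15/53 -5 -4 W
4 120/109 24/41 -12/41 60/109 -4 -4 S
5 60/61 60/73 -30/73 30/61 -4 -5 E
final -3 -5 N

n=0: pose=(-6,-2,S); sL=24/29, sR=120/257; mL=-60/257, mR=12/29; mL+mR=1344/7453 → advance +1; mR−mL=4824/7453 → turn +1·90°
n=1: pose=(-6,-3,E); sL=12/17, sR=60/89; mL=-30/89, mR=6/17; mL+mR=24/1513 → advance +1; mR−mL=1044/1513 → turn +1·90°
n=2: pose=(-5,-3,N); sL=8/15, sR=120/121; mL=-60/121, mR=4/15; mL+mR=-416/1815 → advance -1; mR−mL=1384/1815 → turn +1·90°
n=3: pose=(-5,-4,W); sL=30/53, sR=30/49; mL=-15/49, mR=15/53; mL+mR=-60/2597 → advance -1; mR−mL=1530/2597 → turn +1·90°
n=4: pose=(-4,-4,S); sL=120/109, sR=24/41; mL=-12/41, mR=60/109; mL+mR=1152/4469 → advance +1; mR−mL=3768/4469 → turn +1·90°
n=5: pose=(-4,-5,E); sL=60/61, sR=60/73; mL=-30/73, mR=30/61; mL+mR=360/4453 → advance +1; mR−mL=4020/4453 → turn +1·90°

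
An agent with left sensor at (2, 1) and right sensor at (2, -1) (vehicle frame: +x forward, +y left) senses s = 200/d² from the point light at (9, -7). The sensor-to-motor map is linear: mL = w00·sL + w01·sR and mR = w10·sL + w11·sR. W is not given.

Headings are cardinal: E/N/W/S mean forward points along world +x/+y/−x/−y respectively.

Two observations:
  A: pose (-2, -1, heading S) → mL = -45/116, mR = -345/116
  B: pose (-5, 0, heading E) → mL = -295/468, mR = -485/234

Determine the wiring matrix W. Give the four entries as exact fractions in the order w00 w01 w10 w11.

1/2 -1 -1 -1

obs A: pose=(-2,-1,S) → sL=50/29, sR=5/4, mL=-45/116, mR=-345/116
obs B: pose=(-5,0,E) → sL=25/26, sR=10/9, mL=-295/468, mR=-485/234
sensor matrix S = [[50/29, 5/4], [25/26, 10/9]]; det S = 19375/27144
solve [mL_A; mL_B] = S·[w00; w01] and [mR_A; mR_B] = S·[w10; w11]:
  w00 = 1/2, w01 = -1, w10 = -1, w11 = -1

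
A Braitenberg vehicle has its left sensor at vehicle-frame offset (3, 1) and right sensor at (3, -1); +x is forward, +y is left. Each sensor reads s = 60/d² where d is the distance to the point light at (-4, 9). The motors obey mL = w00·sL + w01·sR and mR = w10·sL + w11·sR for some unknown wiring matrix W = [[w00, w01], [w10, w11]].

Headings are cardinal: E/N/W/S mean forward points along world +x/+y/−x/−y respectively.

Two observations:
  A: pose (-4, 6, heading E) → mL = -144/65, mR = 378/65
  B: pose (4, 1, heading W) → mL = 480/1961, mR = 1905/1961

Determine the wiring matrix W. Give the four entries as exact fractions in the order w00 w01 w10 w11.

-1 1 1 1/2

obs A: pose=(-4,6,E) → sL=60/13, sR=12/5, mL=-144/65, mR=378/65
obs B: pose=(4,1,W) → sL=30/53, sR=30/37, mL=480/1961, mR=1905/1961
sensor matrix S = [[60/13, 12/5], [30/53, 30/37]]; det S = 60768/25493
solve [mL_A; mL_B] = S·[w00; w01] and [mR_A; mR_B] = S·[w10; w11]:
  w00 = -1, w01 = 1, w10 = 1, w11 = 1/2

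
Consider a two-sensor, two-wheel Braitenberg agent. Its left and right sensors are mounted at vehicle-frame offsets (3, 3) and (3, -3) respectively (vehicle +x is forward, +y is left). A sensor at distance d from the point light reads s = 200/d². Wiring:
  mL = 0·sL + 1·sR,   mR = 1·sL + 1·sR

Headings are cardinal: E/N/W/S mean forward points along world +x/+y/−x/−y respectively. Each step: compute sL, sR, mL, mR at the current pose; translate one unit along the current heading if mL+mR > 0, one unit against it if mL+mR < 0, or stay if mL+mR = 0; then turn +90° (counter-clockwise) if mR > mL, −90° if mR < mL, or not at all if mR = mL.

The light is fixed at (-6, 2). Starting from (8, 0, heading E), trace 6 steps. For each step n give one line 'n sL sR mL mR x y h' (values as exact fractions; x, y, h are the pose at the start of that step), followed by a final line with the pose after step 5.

n=0: pose=(8,0,E); sL=20/29, sR=100/157; mL=100/157, mR=6040/4553; mL+mR=8940/4553 → advance +1; mR−mL=20/29 → turn +1·90°
n=1: pose=(9,0,N); sL=40/29, sR=8/13; mL=8/13, mR=752/377; mL+mR=984/377 → advance +1; mR−mL=40/29 → turn +1·90°
n=2: pose=(9,1,W); sL=5/4, sR=50/37; mL=50/37, mR=385/148; mL+mR=585/148 → advance +1; mR−mL=5/4 → turn +1·90°
n=3: pose=(8,1,S); sL=40/61, sR=200/137; mL=200/137, mR=17680/8357; mL+mR=29880/8357 → advance +1; mR−mL=40/61 → turn +1·90°
n=4: pose=(8,0,E); sL=20/29, sR=100/157; mL=100/157, mR=6040/4553; mL+mR=8940/4553 → advance +1; mR−mL=20/29 → turn +1·90°
n=5: pose=(9,0,N); sL=40/29, sR=8/13; mL=8/13, mR=752/377; mL+mR=984/377 → advance +1; mR−mL=40/29 → turn +1·90°

0 20/29 100/157 100/157 6040/4553 8 0 E
1 40/29 8/13 8/13 752/377 9 0 N
2 5/4 50/37 50/37 385/148 9 1 W
3 40/61 200/137 200/137 17680/8357 8 1 S
4 20/29 100/157 100/157 6040/4553 8 0 E
5 40/29 8/13 8/13 752/377 9 0 N
final 9 1 W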